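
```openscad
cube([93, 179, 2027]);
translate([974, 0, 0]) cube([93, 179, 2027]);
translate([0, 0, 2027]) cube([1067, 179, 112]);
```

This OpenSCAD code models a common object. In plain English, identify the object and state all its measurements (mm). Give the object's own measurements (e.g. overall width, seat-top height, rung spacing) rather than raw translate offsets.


A door frame. The clear opening is 881 mm wide and 2027 mm high. Two 93 mm wide jambs, 179 mm deep, stand either side of the opening from the floor to the top of the opening. A 112 mm thick head sits across the top of both jambs, spanning the full outside width of the frame.


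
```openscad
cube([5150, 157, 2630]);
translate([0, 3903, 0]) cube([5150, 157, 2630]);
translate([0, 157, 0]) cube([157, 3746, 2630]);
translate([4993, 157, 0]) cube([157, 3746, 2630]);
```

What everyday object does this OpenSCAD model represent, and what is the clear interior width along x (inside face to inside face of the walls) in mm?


A house (or room) frame. The interior width is 4836 mm.

Four 2630 mm walls enclosing a rectangle with no floor or roof — a room or house frame. Outside width is 5150 mm and wall thickness is 157 mm, so the interior width is 5150 − 2 × 157 = 4836 mm.


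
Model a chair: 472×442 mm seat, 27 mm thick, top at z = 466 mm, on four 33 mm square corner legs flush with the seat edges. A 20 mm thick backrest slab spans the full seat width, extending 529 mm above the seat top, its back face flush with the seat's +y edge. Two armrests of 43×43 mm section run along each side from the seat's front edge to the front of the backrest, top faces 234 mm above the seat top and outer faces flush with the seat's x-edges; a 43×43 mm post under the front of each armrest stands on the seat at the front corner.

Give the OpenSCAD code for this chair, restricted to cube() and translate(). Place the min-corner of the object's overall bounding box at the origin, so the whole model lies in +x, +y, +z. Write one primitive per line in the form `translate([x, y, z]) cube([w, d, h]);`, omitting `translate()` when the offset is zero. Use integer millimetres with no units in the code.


translate([0, 0, 439]) cube([472, 442, 27]);
cube([33, 33, 439]);
translate([439, 0, 0]) cube([33, 33, 439]);
translate([0, 409, 0]) cube([33, 33, 439]);
translate([439, 409, 0]) cube([33, 33, 439]);
translate([0, 422, 466]) cube([472, 20, 529]);
translate([0, 0, 657]) cube([43, 422, 43]);
translate([429, 0, 657]) cube([43, 422, 43]);
translate([0, 0, 466]) cube([43, 43, 191]);
translate([429, 0, 466]) cube([43, 43, 191]);


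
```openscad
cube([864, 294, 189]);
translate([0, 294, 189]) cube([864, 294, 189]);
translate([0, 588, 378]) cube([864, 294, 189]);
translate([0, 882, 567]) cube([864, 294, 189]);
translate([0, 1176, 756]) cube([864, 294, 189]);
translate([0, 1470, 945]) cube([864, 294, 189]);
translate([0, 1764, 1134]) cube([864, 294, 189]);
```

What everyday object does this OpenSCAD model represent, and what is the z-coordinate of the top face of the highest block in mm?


A staircase. The total rise is 1323 mm.

7 identical blocks, each offset up and back from the previous — a staircase. Each step is 189 mm tall and there are 7 of them, so the total rise is 7 × 189 = 1323 mm.


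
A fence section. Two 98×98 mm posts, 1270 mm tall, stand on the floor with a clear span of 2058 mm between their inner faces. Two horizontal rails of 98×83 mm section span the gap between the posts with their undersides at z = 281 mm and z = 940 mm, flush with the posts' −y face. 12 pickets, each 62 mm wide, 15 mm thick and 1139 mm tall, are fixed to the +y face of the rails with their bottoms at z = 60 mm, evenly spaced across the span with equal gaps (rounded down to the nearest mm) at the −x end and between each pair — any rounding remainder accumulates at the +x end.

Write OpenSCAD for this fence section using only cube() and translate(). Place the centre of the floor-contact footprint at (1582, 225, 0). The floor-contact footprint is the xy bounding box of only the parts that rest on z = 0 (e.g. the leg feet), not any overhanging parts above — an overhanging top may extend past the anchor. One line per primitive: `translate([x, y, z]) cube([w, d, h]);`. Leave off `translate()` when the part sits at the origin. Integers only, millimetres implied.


translate([455, 176, 0]) cube([98, 98, 1270]);
translate([2611, 176, 0]) cube([98, 98, 1270]);
translate([553, 176, 281]) cube([2058, 98, 83]);
translate([553, 176, 940]) cube([2058, 98, 83]);
translate([654, 274, 60]) cube([62, 15, 1139]);
translate([817, 274, 60]) cube([62, 15, 1139]);
translate([980, 274, 60]) cube([62, 15, 1139]);
translate([1143, 274, 60]) cube([62, 15, 1139]);
translate([1306, 274, 60]) cube([62, 15, 1139]);
translate([1469, 274, 60]) cube([62, 15, 1139]);
translate([1632, 274, 60]) cube([62, 15, 1139]);
translate([1795, 274, 60]) cube([62, 15, 1139]);
translate([1958, 274, 60]) cube([62, 15, 1139]);
translate([2121, 274, 60]) cube([62, 15, 1139]);
translate([2284, 274, 60]) cube([62, 15, 1139]);
translate([2447, 274, 60]) cube([62, 15, 1139]);


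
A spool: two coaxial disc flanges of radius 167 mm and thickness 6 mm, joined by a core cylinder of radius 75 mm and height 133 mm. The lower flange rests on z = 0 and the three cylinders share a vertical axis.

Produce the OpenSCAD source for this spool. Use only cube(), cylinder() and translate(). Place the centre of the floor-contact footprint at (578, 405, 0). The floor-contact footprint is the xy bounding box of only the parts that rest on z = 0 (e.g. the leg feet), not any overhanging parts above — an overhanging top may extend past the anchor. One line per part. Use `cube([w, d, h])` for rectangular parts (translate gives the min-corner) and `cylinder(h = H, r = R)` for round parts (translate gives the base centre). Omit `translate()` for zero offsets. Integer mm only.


translate([578, 405, 0]) cylinder(h = 6, r = 167);
translate([578, 405, 6]) cylinder(h = 133, r = 75);
translate([578, 405, 139]) cylinder(h = 6, r = 167);


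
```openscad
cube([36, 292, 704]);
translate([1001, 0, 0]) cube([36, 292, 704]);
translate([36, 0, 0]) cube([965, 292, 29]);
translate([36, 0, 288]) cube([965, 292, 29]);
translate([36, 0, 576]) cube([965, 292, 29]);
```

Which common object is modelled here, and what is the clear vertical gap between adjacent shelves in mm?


A bookshelf. The clear shelf gap is 259 mm.

Two tall side panels with 3 horizontal boards between them — a bookshelf. The first two shelf undersides are at z = 0 and z = 288; with shelf thickness 29, the clear gap is 288 − 0 − 29 = 259 mm.


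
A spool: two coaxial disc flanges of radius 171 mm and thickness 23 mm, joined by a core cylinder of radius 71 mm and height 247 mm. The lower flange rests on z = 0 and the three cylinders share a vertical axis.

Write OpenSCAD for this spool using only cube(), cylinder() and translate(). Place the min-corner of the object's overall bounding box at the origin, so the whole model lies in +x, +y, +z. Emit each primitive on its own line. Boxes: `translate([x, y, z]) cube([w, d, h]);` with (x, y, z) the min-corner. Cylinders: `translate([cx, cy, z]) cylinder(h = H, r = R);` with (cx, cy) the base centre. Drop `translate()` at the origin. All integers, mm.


translate([171, 171, 0]) cylinder(h = 23, r = 171);
translate([171, 171, 23]) cylinder(h = 247, r = 71);
translate([171, 171, 270]) cylinder(h = 23, r = 171);


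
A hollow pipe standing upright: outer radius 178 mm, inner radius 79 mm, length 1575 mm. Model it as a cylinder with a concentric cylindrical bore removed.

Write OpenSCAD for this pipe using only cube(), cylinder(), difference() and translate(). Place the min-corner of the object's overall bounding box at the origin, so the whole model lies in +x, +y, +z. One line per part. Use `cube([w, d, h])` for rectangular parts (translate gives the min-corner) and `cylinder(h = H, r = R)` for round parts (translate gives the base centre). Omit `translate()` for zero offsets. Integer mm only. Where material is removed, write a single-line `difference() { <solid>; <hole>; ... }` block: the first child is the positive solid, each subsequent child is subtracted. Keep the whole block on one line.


difference() { translate([178, 178, 0]) cylinder(h = 1575, r = 178); translate([178, 178, 0]) cylinder(h = 1575, r = 79); }


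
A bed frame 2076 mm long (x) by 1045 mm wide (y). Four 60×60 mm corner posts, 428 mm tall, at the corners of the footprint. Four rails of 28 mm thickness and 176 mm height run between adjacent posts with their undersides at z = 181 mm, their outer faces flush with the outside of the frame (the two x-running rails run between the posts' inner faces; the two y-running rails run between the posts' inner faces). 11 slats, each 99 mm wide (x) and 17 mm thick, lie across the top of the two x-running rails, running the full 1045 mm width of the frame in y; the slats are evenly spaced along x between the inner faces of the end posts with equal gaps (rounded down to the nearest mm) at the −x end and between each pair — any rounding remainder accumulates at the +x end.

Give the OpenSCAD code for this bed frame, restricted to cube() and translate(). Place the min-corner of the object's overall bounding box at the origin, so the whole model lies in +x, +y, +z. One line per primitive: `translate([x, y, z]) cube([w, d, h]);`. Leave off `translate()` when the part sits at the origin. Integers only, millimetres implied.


// slat z = rail_z + rail_h = 181 + 176 = 357
// slat gap = ⌊(1956 − 11·99) / 12⌋ = 72
cube([60, 60, 428]);
translate([0, 985, 0]) cube([60, 60, 428]);
translate([2016, 0, 0]) cube([60, 60, 428]);
translate([2016, 985, 0]) cube([60, 60, 428]);
translate([60, 0, 181]) cube([1956, 28, 176]);
translate([60, 1017, 181]) cube([1956, 28, 176]);
translate([0, 60, 181]) cube([28, 925, 176]);
translate([2048, 60, 181]) cube([28, 925, 176]);
translate([132, 0, 357]) cube([99, 1045, 17]);
translate([303, 0, 357]) cube([99, 1045, 17]);
translate([474, 0, 357]) cube([99, 1045, 17]);
translate([645, 0, 357]) cube([99, 1045, 17]);
translate([816, 0, 357]) cube([99, 1045, 17]);
translate([987, 0, 357]) cube([99, 1045, 17]);
translate([1158, 0, 357]) cube([99, 1045, 17]);
translate([1329, 0, 357]) cube([99, 1045, 17]);
translate([1500, 0, 357]) cube([99, 1045, 17]);
translate([1671, 0, 357]) cube([99, 1045, 17]);
translate([1842, 0, 357]) cube([99, 1045, 17]);


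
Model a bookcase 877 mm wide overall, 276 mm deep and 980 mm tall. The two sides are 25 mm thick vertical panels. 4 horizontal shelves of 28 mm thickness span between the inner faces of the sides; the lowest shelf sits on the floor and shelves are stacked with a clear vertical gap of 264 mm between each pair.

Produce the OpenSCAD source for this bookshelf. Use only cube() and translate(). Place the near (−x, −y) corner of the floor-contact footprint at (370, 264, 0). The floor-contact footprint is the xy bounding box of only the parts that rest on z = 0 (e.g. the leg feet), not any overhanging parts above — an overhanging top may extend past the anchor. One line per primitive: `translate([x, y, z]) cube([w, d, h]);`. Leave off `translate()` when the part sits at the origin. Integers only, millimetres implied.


translate([370, 264, 0]) cube([25, 276, 980]);
translate([1222, 264, 0]) cube([25, 276, 980]);
translate([395, 264, 0]) cube([827, 276, 28]);
translate([395, 264, 292]) cube([827, 276, 28]);
translate([395, 264, 584]) cube([827, 276, 28]);
translate([395, 264, 876]) cube([827, 276, 28]);


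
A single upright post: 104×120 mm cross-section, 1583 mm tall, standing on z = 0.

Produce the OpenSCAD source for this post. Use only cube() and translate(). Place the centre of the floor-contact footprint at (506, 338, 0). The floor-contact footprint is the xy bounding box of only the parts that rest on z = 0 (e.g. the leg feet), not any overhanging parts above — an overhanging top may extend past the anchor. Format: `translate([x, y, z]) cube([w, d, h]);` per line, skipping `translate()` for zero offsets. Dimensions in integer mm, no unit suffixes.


translate([454, 278, 0]) cube([104, 120, 1583]);


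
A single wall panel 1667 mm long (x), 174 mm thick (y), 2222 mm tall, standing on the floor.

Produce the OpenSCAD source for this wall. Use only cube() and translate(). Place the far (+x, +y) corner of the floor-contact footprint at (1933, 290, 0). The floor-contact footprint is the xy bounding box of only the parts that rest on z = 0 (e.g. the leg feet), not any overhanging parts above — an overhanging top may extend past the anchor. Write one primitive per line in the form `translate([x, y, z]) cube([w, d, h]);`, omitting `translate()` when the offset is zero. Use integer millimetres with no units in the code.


translate([266, 116, 0]) cube([1667, 174, 2222]);


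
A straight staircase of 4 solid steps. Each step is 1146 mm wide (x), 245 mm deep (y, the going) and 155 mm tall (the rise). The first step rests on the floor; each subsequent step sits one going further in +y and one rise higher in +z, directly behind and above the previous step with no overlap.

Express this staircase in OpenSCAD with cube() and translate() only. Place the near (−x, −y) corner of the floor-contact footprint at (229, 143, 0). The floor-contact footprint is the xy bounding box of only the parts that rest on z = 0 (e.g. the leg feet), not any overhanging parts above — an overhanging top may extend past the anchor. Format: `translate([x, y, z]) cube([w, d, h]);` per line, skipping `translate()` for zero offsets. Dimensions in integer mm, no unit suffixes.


translate([229, 143, 0]) cube([1146, 245, 155]);
translate([229, 388, 155]) cube([1146, 245, 155]);
translate([229, 633, 310]) cube([1146, 245, 155]);
translate([229, 878, 465]) cube([1146, 245, 155]);


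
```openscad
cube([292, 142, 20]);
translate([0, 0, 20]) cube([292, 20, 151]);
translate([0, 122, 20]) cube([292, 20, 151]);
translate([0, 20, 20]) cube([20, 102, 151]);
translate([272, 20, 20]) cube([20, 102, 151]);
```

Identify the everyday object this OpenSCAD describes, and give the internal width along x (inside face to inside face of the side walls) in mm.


An open box. The internal width is 252 mm.

A 292×142 base slab with four walls standing on it — an open box. The base is 292 mm wide and the walls are 20 mm thick, so the internal width is 292 − 2 × 20 = 252 mm.


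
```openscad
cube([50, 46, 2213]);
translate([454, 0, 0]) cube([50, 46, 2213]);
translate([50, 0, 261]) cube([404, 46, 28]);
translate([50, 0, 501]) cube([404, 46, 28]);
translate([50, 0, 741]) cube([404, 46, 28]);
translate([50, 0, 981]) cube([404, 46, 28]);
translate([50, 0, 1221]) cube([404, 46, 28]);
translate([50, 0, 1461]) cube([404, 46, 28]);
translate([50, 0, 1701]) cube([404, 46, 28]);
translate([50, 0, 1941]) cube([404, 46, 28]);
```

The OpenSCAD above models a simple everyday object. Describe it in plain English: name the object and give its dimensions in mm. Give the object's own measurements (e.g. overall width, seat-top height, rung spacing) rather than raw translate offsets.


A straight ladder. Two 50×46 mm vertical rails, 2213 mm tall, stand 504 mm apart (outside-to-outside) with their front faces coplanar on the −y side. 8 rungs, each 46 mm deep and 28 mm tall, span between the inner faces of the rails, front faces flush with the rails. The lowest rung's underside is at z = 261 mm and rungs are spaced 240 mm apart (underside to underside).


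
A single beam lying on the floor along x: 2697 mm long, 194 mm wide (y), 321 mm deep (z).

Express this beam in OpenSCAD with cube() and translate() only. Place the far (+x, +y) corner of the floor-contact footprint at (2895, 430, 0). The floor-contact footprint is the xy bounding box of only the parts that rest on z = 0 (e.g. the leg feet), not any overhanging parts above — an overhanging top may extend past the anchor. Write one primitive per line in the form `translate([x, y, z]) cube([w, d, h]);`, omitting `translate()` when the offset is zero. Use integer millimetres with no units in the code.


translate([198, 236, 0]) cube([2697, 194, 321]);


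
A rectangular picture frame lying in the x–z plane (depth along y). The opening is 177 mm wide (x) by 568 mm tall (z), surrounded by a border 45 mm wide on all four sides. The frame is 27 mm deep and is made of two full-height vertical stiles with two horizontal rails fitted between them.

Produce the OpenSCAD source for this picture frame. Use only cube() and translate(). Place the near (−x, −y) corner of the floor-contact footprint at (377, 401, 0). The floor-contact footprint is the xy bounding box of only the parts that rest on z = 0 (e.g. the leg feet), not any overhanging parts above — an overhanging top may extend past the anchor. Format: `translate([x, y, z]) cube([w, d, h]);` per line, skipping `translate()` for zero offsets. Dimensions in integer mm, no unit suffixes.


translate([377, 401, 0]) cube([45, 27, 658]);
translate([599, 401, 0]) cube([45, 27, 658]);
translate([422, 401, 0]) cube([177, 27, 45]);
translate([422, 401, 613]) cube([177, 27, 45]);


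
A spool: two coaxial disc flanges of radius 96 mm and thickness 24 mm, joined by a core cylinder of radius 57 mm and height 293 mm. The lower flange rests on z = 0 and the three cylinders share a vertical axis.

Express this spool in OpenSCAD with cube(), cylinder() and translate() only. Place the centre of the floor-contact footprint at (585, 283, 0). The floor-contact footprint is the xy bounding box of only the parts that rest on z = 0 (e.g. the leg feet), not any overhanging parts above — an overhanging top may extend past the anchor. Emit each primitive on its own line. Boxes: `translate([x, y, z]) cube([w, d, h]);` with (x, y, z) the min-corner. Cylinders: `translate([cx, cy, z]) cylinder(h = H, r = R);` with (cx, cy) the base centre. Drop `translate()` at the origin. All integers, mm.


translate([585, 283, 0]) cylinder(h = 24, r = 96);
translate([585, 283, 24]) cylinder(h = 293, r = 57);
translate([585, 283, 317]) cylinder(h = 24, r = 96);


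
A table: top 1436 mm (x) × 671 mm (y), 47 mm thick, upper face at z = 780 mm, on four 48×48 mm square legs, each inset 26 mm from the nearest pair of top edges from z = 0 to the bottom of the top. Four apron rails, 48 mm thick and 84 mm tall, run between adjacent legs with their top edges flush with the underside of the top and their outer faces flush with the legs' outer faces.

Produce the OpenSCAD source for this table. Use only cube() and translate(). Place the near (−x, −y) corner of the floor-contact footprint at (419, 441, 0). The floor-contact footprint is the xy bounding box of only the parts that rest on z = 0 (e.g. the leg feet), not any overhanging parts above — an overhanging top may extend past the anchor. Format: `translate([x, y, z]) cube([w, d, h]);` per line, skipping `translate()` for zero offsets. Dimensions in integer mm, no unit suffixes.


// leg_h = 780 - 47 = 733
// apron z = 733 - 84 = 649
translate([393, 415, 733]) cube([1436, 671, 47]);
translate([419, 441, 0]) cube([48, 48, 733]);
translate([1755, 441, 0]) cube([48, 48, 733]);
translate([419, 1012, 0]) cube([48, 48, 733]);
translate([1755, 1012, 0]) cube([48, 48, 733]);
translate([467, 441, 649]) cube([1288, 48, 84]);
translate([467, 1012, 649]) cube([1288, 48, 84]);
translate([419, 489, 649]) cube([48, 523, 84]);
translate([1755, 489, 649]) cube([48, 523, 84]);


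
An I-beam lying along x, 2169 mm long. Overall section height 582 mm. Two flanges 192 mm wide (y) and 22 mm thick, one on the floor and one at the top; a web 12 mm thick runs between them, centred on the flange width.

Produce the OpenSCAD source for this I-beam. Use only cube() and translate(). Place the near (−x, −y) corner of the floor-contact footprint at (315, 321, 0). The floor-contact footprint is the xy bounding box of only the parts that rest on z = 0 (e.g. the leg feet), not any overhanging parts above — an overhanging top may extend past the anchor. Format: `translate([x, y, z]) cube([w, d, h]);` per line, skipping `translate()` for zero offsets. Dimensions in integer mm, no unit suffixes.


translate([315, 321, 0]) cube([2169, 192, 22]);
translate([315, 411, 22]) cube([2169, 12, 538]);
translate([315, 321, 560]) cube([2169, 192, 22]);


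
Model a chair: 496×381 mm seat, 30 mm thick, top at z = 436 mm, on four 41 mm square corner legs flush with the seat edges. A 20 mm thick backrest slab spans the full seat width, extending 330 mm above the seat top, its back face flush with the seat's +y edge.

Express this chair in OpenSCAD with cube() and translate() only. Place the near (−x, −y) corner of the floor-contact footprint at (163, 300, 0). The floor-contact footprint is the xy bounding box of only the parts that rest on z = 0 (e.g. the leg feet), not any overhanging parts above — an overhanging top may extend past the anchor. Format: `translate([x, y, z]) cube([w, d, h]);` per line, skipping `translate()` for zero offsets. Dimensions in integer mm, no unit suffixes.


translate([163, 300, 406]) cube([496, 381, 30]);
translate([163, 300, 0]) cube([41, 41, 406]);
translate([618, 300, 0]) cube([41, 41, 406]);
translate([163, 640, 0]) cube([41, 41, 406]);
translate([618, 640, 0]) cube([41, 41, 406]);
translate([163, 661, 436]) cube([496, 20, 330]);


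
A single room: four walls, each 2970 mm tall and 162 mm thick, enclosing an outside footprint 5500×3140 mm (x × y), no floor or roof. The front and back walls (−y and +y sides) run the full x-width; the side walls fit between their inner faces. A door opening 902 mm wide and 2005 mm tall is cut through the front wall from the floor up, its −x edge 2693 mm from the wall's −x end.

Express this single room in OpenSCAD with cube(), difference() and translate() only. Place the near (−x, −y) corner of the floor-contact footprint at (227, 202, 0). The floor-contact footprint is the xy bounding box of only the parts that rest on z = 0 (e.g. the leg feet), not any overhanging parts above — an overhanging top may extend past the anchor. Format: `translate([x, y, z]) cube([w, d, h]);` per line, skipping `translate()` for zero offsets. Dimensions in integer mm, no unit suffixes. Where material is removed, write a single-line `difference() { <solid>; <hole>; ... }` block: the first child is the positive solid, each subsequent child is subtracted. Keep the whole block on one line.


difference() { translate([227, 202, 0]) cube([5500, 162, 2970]); translate([2920, 202, 0]) cube([902, 162, 2005]); }
translate([227, 3180, 0]) cube([5500, 162, 2970]);
translate([227, 364, 0]) cube([162, 2816, 2970]);
translate([5565, 364, 0]) cube([162, 2816, 2970]);


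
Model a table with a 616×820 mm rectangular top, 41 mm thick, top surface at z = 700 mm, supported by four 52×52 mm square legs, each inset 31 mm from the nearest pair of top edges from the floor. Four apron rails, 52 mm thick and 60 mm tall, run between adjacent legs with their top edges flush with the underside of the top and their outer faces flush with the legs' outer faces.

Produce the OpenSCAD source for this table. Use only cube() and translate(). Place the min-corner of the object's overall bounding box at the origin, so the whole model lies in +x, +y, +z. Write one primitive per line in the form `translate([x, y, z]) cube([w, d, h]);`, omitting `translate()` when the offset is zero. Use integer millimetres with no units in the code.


translate([0, 0, 659]) cube([616, 820, 41]);
translate([31, 31, 0]) cube([52, 52, 659]);
translate([533, 31, 0]) cube([52, 52, 659]);
translate([31, 737, 0]) cube([52, 52, 659]);
translate([533, 737, 0]) cube([52, 52, 659]);
translate([83, 31, 599]) cube([450, 52, 60]);
translate([83, 737, 599]) cube([450, 52, 60]);
translate([31, 83, 599]) cube([52, 654, 60]);
translate([533, 83, 599]) cube([52, 654, 60]);


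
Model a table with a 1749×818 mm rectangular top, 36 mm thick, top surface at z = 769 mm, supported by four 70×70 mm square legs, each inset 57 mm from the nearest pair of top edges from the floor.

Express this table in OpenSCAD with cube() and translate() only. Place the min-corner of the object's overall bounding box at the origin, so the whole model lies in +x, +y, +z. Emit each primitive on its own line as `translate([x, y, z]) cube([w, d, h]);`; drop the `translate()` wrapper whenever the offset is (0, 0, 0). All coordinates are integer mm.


// leg_h = 769 - 36 = 733
translate([0, 0, 733]) cube([1749, 818, 36]);
translate([57, 57, 0]) cube([70, 70, 733]);
translate([1622, 57, 0]) cube([70, 70, 733]);
translate([57, 691, 0]) cube([70, 70, 733]);
translate([1622, 691, 0]) cube([70, 70, 733]);


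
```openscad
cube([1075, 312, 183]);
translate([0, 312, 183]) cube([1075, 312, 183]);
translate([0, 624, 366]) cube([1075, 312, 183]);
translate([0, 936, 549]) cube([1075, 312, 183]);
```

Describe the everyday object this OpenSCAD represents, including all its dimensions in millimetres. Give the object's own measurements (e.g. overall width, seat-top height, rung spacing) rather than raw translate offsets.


A straight staircase of 4 solid steps. Each step is 1075 mm wide (x), 312 mm deep (y, the going) and 183 mm tall (the rise). The first step rests on the floor; each subsequent step sits one going further in +y and one rise higher in +z, directly behind and above the previous step with no overlap.


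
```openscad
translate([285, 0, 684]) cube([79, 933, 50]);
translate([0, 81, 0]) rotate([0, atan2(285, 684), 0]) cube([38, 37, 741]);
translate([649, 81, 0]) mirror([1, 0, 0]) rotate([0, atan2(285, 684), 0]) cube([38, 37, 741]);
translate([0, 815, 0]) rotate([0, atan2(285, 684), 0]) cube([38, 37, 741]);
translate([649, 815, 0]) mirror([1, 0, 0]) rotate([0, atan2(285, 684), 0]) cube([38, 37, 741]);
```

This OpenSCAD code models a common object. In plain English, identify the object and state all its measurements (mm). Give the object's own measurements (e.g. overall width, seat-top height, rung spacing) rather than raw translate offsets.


A sawhorse. A 79×933×50 mm beam (x, y, z) sits on two A-frame leg pairs. Each pair is two raked legs of 38×37 mm section (37 mm along y) splaying symmetrically in x. Each leg rises 684 mm vertically over 285 mm of horizontal reach and is 741 mm long along its own axis. Every leg's outer bottom edge rests on the floor and its outer top edge meets a bottom edge of the beam — the left legs (tilting toward +x) meet the beam's −x bottom edge, the right legs (their mirror images, tilting toward −x) meet its +x bottom edge — so the leg tops tuck under the beam, the beam's underside is 684 mm above the floor, and the feet are 649 mm apart outside-to-outside with the beam centred between them. The two leg pairs are set in 81 mm from either end of the beam.


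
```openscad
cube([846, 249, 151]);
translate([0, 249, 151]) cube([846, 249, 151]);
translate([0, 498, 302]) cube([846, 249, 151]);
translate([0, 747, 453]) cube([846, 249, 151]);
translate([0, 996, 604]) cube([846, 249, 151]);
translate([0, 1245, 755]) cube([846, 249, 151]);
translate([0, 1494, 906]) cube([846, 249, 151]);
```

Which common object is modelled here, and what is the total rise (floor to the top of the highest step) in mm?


A staircase. The total rise is 1057 mm.

7 identical blocks, each offset up and back from the previous — a staircase. Each step is 151 mm tall and there are 7 of them, so the total rise is 7 × 151 = 1057 mm.


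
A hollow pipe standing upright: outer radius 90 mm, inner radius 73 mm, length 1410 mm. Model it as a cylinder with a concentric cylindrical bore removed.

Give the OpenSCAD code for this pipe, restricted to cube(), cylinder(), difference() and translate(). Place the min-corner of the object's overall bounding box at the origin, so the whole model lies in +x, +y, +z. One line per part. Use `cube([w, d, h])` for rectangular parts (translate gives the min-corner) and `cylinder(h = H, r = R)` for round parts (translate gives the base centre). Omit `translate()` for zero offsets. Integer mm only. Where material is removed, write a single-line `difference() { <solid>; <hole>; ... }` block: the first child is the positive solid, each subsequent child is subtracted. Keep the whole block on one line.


difference() { translate([90, 90, 0]) cylinder(h = 1410, r = 90); translate([90, 90, 0]) cylinder(h = 1410, r = 73); }


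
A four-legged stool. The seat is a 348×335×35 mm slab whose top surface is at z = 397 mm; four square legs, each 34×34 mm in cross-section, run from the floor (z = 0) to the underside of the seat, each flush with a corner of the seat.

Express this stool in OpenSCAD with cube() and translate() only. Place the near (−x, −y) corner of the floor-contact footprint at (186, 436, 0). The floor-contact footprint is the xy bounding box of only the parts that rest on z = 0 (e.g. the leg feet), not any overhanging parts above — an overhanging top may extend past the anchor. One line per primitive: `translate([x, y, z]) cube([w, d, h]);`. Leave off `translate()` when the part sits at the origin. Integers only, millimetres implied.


translate([186, 436, 362]) cube([348, 335, 35]);
translate([186, 436, 0]) cube([34, 34, 362]);
translate([500, 436, 0]) cube([34, 34, 362]);
translate([186, 737, 0]) cube([34, 34, 362]);
translate([500, 737, 0]) cube([34, 34, 362]);


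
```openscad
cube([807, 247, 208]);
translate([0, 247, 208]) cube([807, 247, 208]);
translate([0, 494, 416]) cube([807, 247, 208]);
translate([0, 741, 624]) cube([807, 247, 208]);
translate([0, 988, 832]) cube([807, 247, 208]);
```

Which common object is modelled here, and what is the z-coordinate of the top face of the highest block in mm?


A staircase. The total rise is 1040 mm.

5 identical blocks, each offset up and back from the previous — a staircase. Each step is 208 mm tall and there are 5 of them, so the total rise is 5 × 208 = 1040 mm.


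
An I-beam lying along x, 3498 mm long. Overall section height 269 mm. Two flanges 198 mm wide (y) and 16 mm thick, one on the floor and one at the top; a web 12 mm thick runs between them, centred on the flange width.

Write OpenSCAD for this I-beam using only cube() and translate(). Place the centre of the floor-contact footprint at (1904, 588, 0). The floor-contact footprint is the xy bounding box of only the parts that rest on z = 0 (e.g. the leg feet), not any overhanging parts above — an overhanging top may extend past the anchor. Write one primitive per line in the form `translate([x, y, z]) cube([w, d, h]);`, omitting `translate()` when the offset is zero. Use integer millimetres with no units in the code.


translate([155, 489, 0]) cube([3498, 198, 16]);
translate([155, 582, 16]) cube([3498, 12, 237]);
translate([155, 489, 253]) cube([3498, 198, 16]);


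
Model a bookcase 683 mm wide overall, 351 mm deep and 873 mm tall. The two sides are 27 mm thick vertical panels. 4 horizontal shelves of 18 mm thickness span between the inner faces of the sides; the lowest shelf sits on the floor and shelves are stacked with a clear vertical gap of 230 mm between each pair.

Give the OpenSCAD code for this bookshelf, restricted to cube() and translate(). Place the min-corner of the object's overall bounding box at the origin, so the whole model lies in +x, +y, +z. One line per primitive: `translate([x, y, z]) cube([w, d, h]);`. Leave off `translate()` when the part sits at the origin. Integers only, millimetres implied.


cube([27, 351, 873]);
translate([656, 0, 0]) cube([27, 351, 873]);
translate([27, 0, 0]) cube([629, 351, 18]);
translate([27, 0, 248]) cube([629, 351, 18]);
translate([27, 0, 496]) cube([629, 351, 18]);
translate([27, 0, 744]) cube([629, 351, 18]);


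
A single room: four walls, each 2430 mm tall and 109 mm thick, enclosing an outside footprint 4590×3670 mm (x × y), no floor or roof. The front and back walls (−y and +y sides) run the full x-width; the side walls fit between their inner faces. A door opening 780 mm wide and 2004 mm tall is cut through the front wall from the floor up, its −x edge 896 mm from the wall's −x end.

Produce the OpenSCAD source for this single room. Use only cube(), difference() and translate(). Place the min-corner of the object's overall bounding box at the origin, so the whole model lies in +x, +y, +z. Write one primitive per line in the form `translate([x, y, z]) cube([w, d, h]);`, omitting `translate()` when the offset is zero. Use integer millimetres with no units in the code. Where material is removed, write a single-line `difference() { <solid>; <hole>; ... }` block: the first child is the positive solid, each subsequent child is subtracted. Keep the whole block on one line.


difference() { cube([4590, 109, 2430]); translate([896, 0, 0]) cube([780, 109, 2004]); }
translate([0, 3561, 0]) cube([4590, 109, 2430]);
translate([0, 109, 0]) cube([109, 3452, 2430]);
translate([4481, 109, 0]) cube([109, 3452, 2430]);


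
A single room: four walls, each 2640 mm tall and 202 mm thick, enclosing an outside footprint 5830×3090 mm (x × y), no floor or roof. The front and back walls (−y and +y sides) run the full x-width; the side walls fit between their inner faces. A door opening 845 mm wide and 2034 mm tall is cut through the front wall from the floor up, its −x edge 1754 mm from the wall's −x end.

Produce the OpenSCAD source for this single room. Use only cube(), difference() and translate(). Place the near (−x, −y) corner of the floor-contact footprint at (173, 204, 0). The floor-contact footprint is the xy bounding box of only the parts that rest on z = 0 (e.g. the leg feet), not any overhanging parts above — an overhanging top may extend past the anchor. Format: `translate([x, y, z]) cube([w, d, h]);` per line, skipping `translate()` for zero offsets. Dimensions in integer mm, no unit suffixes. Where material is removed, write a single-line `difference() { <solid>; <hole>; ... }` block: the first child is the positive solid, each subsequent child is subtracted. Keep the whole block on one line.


difference() { translate([173, 204, 0]) cube([5830, 202, 2640]); translate([1927, 204, 0]) cube([845, 202, 2034]); }
translate([173, 3092, 0]) cube([5830, 202, 2640]);
translate([173, 406, 0]) cube([202, 2686, 2640]);
translate([5801, 406, 0]) cube([202, 2686, 2640]);


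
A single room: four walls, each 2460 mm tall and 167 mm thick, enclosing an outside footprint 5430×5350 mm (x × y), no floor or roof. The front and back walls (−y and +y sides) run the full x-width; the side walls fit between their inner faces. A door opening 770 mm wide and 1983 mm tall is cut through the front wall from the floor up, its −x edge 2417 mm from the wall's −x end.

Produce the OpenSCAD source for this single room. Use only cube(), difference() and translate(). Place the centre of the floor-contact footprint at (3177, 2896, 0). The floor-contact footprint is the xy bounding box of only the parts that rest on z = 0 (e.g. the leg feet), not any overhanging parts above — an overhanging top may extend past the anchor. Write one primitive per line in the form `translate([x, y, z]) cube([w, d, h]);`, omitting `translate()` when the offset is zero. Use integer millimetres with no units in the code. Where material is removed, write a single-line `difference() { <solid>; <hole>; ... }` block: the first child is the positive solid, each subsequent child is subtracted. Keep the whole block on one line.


difference() { translate([462, 221, 0]) cube([5430, 167, 2460]); translate([2879, 221, 0]) cube([770, 167, 1983]); }
translate([462, 5404, 0]) cube([5430, 167, 2460]);
translate([462, 388, 0]) cube([167, 5016, 2460]);
translate([5725, 388, 0]) cube([167, 5016, 2460]);


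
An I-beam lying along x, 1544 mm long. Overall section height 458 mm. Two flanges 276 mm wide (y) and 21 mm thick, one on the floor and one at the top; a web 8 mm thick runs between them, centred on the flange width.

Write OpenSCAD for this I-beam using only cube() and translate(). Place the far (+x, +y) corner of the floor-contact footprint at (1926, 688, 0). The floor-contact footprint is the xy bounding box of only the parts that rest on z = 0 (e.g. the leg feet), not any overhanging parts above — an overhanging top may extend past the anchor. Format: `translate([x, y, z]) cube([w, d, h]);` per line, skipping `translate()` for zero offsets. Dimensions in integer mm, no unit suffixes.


translate([382, 412, 0]) cube([1544, 276, 21]);
translate([382, 546, 21]) cube([1544, 8, 416]);
translate([382, 412, 437]) cube([1544, 276, 21]);


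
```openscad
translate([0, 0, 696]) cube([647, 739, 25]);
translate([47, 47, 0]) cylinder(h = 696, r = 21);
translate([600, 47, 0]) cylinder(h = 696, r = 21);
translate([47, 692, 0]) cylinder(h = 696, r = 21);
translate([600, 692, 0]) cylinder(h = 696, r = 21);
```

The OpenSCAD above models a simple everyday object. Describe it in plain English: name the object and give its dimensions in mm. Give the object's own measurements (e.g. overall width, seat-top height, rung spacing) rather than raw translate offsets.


A table: top 647 mm (x) × 739 mm (y), 25 mm thick, upper face at z = 721 mm, on four round legs of 42 mm diameter, each leg's bounding box inset 26 mm from the nearest pair of top edges from z = 0 to the bottom of the top.


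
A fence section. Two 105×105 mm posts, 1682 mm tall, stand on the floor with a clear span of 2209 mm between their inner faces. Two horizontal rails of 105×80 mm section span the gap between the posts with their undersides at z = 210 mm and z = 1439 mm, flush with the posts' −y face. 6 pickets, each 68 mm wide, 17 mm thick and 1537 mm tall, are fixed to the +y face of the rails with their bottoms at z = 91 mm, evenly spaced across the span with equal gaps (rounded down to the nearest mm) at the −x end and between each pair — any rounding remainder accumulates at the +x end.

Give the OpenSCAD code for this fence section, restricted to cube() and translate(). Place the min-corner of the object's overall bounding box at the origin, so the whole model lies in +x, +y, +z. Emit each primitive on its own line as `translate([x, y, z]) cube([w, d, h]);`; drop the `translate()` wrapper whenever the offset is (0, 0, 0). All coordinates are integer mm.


cube([105, 105, 1682]);
translate([2314, 0, 0]) cube([105, 105, 1682]);
translate([105, 0, 210]) cube([2209, 105, 80]);
translate([105, 0, 1439]) cube([2209, 105, 80]);
translate([362, 105, 91]) cube([68, 17, 1537]);
translate([687, 105, 91]) cube([68, 17, 1537]);
translate([1012, 105, 91]) cube([68, 17, 1537]);
translate([1337, 105, 91]) cube([68, 17, 1537]);
translate([1662, 105, 91]) cube([68, 17, 1537]);
translate([1987, 105, 91]) cube([68, 17, 1537]);


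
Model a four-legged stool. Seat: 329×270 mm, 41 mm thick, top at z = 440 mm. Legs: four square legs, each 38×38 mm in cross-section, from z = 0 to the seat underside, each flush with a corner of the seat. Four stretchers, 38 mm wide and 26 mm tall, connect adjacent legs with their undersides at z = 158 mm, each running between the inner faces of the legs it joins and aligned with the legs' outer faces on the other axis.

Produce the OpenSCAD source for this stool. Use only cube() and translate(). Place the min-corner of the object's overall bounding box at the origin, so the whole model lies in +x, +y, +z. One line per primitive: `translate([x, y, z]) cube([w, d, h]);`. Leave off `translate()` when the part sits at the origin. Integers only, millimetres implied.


translate([0, 0, 399]) cube([329, 270, 41]);
cube([38, 38, 399]);
translate([291, 0, 0]) cube([38, 38, 399]);
translate([0, 232, 0]) cube([38, 38, 399]);
translate([291, 232, 0]) cube([38, 38, 399]);
translate([38, 0, 158]) cube([253, 38, 26]);
translate([38, 232, 158]) cube([253, 38, 26]);
translate([0, 38, 158]) cube([38, 194, 26]);
translate([291, 38, 158]) cube([38, 194, 26]);


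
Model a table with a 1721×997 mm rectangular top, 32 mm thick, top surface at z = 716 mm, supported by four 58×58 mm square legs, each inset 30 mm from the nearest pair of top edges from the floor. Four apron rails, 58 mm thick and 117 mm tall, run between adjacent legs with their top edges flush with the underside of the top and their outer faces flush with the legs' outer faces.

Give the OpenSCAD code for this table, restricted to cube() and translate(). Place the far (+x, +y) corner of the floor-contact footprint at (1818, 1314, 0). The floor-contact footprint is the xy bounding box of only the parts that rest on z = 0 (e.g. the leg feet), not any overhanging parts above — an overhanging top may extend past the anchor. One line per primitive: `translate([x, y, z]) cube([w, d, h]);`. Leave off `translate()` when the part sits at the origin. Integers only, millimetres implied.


translate([127, 347, 684]) cube([1721, 997, 32]);
translate([157, 377, 0]) cube([58, 58, 684]);
translate([1760, 377, 0]) cube([58, 58, 684]);
translate([157, 1256, 0]) cube([58, 58, 684]);
translate([1760, 1256, 0]) cube([58, 58, 684]);
translate([215, 377, 567]) cube([1545, 58, 117]);
translate([215, 1256, 567]) cube([1545, 58, 117]);
translate([157, 435, 567]) cube([58, 821, 117]);
translate([1760, 435, 567]) cube([58, 821, 117]);
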